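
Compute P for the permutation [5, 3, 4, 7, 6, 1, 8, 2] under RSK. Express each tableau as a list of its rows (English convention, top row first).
P = [[1, 2, 6, 8], [3, 4], [5, 7]]

Insert 5: appended to row 1. P = [[5]].
Insert 3: 3 bumps 5 from row 1; 5 starts row 2. P = [[3], [5]].
Insert 4: appended to row 1. P = [[3, 4], [5]].
Insert 7: appended to row 1. P = [[3, 4, 7], [5]].
Insert 6: 6 bumps 7 from row 1; 7 appends to row 2. P = [[3, 4, 6], [5, 7]].
Insert 1: 1 bumps 3 from row 1; 3 bumps 5 from row 2; 5 starts row 3. P = [[1, 4, 6], [3, 7], [5]].
Insert 8: appended to row 1. P = [[1, 4, 6, 8], [3, 7], [5]].
Insert 2: 2 bumps 4 from row 1; 4 bumps 7 from row 2; 7 appends to row 3. P = [[1, 2, 6, 8], [3, 4], [5, 7]].

So P = [[1, 2, 6, 8], [3, 4], [5, 7]].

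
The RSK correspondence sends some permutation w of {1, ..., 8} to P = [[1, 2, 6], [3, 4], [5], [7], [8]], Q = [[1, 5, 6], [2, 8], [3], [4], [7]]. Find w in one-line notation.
8 7 5 3 4 6 1 2

Reverse the RSK construction: for i from n down to 1, find the cell of Q containing i, remove the entry at that cell from P, and reverse-bump it up through P; the value ejected from row 1 is w(i).

Step i=8: Q has 8 at row 2, column 2; remove 4 from row 2 of P and reverse-bump: 4 enters row 1 and ejects 2. So w(8) = 2. P is now [[1, 4, 6], [3], [5], [7], [8]].
Step i=7: Q has 7 at row 5, column 1; remove 8 from row 5 of P and reverse-bump: 8 enters row 4 and ejects 7; 7 enters row 3 and ejects 5; 5 enters row 2 and ejects 3; 3 enters row 1 and ejects 1. So w(7) = 1. P is now [[3, 4, 6], [5], [7], [8]].
Step i=6: Q has 6 at row 1, column 3; remove that cell from P, ejecting 6. So w(6) = 6. P is now [[3, 4], [5], [7], [8]].
Step i=5: Q has 5 at row 1, column 2; remove that cell from P, ejecting 4. So w(5) = 4. P is now [[3], [5], [7], [8]].
Step i=4: Q has 4 at row 4, column 1; remove 8 from row 4 of P and reverse-bump: 8 enters row 3 and ejects 7; 7 enters row 2 and ejects 5; 5 enters row 1 and ejects 3. So w(4) = 3. P is now [[5], [7], [8]].
Step i=3: Q has 3 at row 3, column 1; remove 8 from row 3 of P and reverse-bump: 8 enters row 2 and ejects 7; 7 enters row 1 and ejects 5. So w(3) = 5. P is now [[7], [8]].
Step i=2: Q has 2 at row 2, column 1; remove 8 from row 2 of P and reverse-bump: 8 enters row 1 and ejects 7. So w(2) = 7. P is now [[8]].
Step i=1: Q has 1 at row 1, column 1; remove that cell from P, ejecting 8. So w(1) = 8. P is now [].

So w = 8 7 5 3 4 6 1 2.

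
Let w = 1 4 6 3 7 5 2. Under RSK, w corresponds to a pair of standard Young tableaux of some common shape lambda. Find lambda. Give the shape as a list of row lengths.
[4, 2, 1]

Row-insert each entry into an empty tableau.

After inserting 1: P = [[1]].
After inserting 4: P = [[1, 4]].
After inserting 6: P = [[1, 4, 6]].
After inserting 3: P = [[1, 3, 6], [4]].
After inserting 7: P = [[1, 3, 6, 7], [4]].
After inserting 5: P = [[1, 3, 5, 7], [4, 6]].
After inserting 2: P = [[1, 2, 5, 7], [3, 6], [4]].

The final insertion tableau P = [[1, 2, 5, 7], [3, 6], [4]] has shape [4, 2, 1].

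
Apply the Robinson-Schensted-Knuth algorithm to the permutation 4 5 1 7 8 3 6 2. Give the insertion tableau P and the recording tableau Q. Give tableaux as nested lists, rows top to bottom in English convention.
P = [[1, 2, 6, 8], [3, 5, 7], [4]], Q = [[1, 2, 4, 5], [3, 6, 7], [8]]

Insert each entry of the permutation into P by Schensted row insertion, recording in Q the position of each new cell.

Insert 4: appended to row 1. P = [[4]].
Insert 5: appended to row 1. P = [[4, 5]].
Insert 1: 1 bumps 4 from row 1; 4 starts row 2. P = [[1, 5], [4]].
Insert 7: appended to row 1. P = [[1, 5, 7], [4]].
Insert 8: appended to row 1. P = [[1, 5, 7, 8], [4]].
Insert 3: 3 bumps 5 from row 1; 5 appends to row 2. P = [[1, 3, 7, 8], [4, 5]].
Insert 6: 6 bumps 7 from row 1; 7 appends to row 2. P = [[1, 3, 6, 8], [4, 5, 7]].
Insert 2: 2 bumps 3 from row 1; 3 bumps 4 from row 2; 4 starts row 3. P = [[1, 2, 6, 8], [3, 5, 7], [4]].

So P = [[1, 2, 6, 8], [3, 5, 7], [4]], Q = [[1, 2, 4, 5], [3, 6, 7], [8]].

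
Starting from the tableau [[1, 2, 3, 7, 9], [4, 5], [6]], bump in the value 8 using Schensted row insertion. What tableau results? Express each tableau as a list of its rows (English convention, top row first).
[[1, 2, 3, 7, 8], [4, 5, 9], [6]]

In row 1, 8 replaces 9 (the leftmost entry greater than 8); 9 is bumped to row 2. 9 is appended to row 2. The new tableau is [[1, 2, 3, 7, 8], [4, 5, 9], [6]].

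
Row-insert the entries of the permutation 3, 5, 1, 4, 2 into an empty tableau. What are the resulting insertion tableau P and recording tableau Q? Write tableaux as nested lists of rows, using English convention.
P = [[1, 2], [3, 4], [5]], Q = [[1, 2], [3, 4], [5]]

Insert each entry of the permutation into P by Schensted row insertion, recording in Q the position of each new cell.

Insert 3: appended to row 1. P = [[3]], Q = [[1]].
Insert 5: appended to row 1. P = [[3, 5]], Q = [[1, 2]].
Insert 1: 1 bumps 3 from row 1; 3 starts row 2. P = [[1, 5], [3]], Q = [[1, 2], [3]].
Insert 4: 4 bumps 5 from row 1; 5 appends to row 2. P = [[1, 4], [3, 5]], Q = [[1, 2], [3, 4]].
Insert 2: 2 bumps 4 from row 1; 4 bumps 5 from row 2; 5 starts row 3. P = [[1, 2], [3, 4], [5]], Q = [[1, 2], [3, 4], [5]].

So P = [[1, 2], [3, 4], [5]], Q = [[1, 2], [3, 4], [5]].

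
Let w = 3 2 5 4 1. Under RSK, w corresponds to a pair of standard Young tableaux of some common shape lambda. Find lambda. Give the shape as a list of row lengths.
[2, 2, 1]

Row-insert each entry into an empty tableau.

After inserting 3: P = [[3]].
After inserting 2: P = [[2], [3]].
After inserting 5: P = [[2, 5], [3]].
After inserting 4: P = [[2, 4], [3, 5]].
After inserting 1: P = [[1, 4], [2, 5], [3]].

The final insertion tableau P = [[1, 4], [2, 5], [3]] has shape [2, 2, 1].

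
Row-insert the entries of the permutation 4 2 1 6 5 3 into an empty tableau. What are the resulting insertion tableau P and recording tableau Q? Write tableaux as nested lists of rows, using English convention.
P = [[1, 3], [2, 5], [4, 6]], Q = [[1, 4], [2, 5], [3, 6]]

Insert each entry of the permutation into P by Schensted row insertion, recording in Q the position of each new cell.

Insert 4: appended to row 1. P = [[4]].
Insert 2: 2 bumps 4 from row 1; 4 starts row 2. P = [[2], [4]].
Insert 1: 1 bumps 2 from row 1; 2 bumps 4 from row 2; 4 starts row 3. P = [[1], [2], [4]].
Insert 6: appended to row 1. P = [[1, 6], [2], [4]].
Insert 5: 5 bumps 6 from row 1; 6 appends to row 2. P = [[1, 5], [2, 6], [4]].
Insert 3: 3 bumps 5 from row 1; 5 bumps 6 from row 2; 6 appends to row 3. P = [[1, 3], [2, 5], [4, 6]].

So P = [[1, 3], [2, 5], [4, 6]], Q = [[1, 4], [2, 5], [3, 6]].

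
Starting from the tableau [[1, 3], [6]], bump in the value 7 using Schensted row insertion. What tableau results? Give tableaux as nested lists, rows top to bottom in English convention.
7 is larger than every entry of row 1, so it is appended to row 1. The new tableau is [[1, 3, 7], [6]].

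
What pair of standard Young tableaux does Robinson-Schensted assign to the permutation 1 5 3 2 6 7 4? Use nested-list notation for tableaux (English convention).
Insert each entry of the permutation into P by Schensted row insertion, recording in Q the position of each new cell.

Insert 1: appended to row 1. P = [[1]].
Insert 5: appended to row 1. P = [[1, 5]].
Insert 3: 3 bumps 5 from row 1; 5 starts row 2. P = [[1, 3], [5]].
Insert 2: 2 bumps 3 from row 1; 3 bumps 5 from row 2; 5 starts row 3. P = [[1, 2], [3], [5]].
Insert 6: appended to row 1. P = [[1, 2, 6], [3], [5]].
Insert 7: appended to row 1. P = [[1, 2, 6, 7], [3], [5]].
Insert 4: 4 bumps 6 from row 1; 6 appends to row 2. P = [[1, 2, 4, 7], [3, 6], [5]].

So P = [[1, 2, 4, 7], [3, 6], [5]], Q = [[1, 2, 5, 6], [3, 7], [4]].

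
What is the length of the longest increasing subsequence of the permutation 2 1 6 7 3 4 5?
4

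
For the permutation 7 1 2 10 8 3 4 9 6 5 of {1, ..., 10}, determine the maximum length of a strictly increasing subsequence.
5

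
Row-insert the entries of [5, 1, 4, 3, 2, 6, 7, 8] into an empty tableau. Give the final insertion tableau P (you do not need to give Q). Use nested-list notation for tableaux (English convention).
P = [[1, 2, 6, 7, 8], [3], [4], [5]]

Insert 5: appended to row 1. P = [[5]].
Insert 1: 1 bumps 5 from row 1; 5 starts row 2. P = [[1], [5]].
Insert 4: appended to row 1. P = [[1, 4], [5]].
Insert 3: 3 bumps 4 from row 1; 4 bumps 5 from row 2; 5 starts row 3. P = [[1, 3], [4], [5]].
Insert 2: 2 bumps 3 from row 1; 3 bumps 4 from row 2; 4 bumps 5 from row 3; 5 starts row 4. P = [[1, 2], [3], [4], [5]].
Insert 6: appended to row 1. P = [[1, 2, 6], [3], [4], [5]].
Insert 7: appended to row 1. P = [[1, 2, 6, 7], [3], [4], [5]].
Insert 8: appended to row 1. P = [[1, 2, 6, 7, 8], [3], [4], [5]].

So P = [[1, 2, 6, 7, 8], [3], [4], [5]].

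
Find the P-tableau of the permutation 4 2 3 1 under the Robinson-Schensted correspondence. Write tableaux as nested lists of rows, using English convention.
P = [[1, 3], [2], [4]]

Insert 4: appended to row 1. P = [[4]].
Insert 2: 2 bumps 4 from row 1; 4 starts row 2. P = [[2], [4]].
Insert 3: appended to row 1. P = [[2, 3], [4]].
Insert 1: 1 bumps 2 from row 1; 2 bumps 4 from row 2; 4 starts row 3. P = [[1, 3], [2], [4]].

So P = [[1, 3], [2], [4]].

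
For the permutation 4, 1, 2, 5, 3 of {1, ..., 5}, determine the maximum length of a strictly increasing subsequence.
3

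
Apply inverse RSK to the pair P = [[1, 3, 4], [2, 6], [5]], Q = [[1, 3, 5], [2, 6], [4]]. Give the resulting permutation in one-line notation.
Reverse the RSK construction: for i from n down to 1, find the cell of Q containing i, remove the entry at that cell from P, and reverse-bump it up through P; the value ejected from row 1 is w(i).

Step i=6: Q has 6 at row 2, column 2; remove 6 from row 2 of P and reverse-bump: 6 enters row 1 and ejects 4. So w(6) = 4. P is now [[1, 3, 6], [2], [5]].
Step i=5: Q has 5 at row 1, column 3; remove that cell from P, ejecting 6. So w(5) = 6. P is now [[1, 3], [2], [5]].
Step i=4: Q has 4 at row 3, column 1; remove 5 from row 3 of P and reverse-bump: 5 enters row 2 and ejects 2; 2 enters row 1 and ejects 1. So w(4) = 1. P is now [[2, 3], [5]].
Step i=3: Q has 3 at row 1, column 2; remove that cell from P, ejecting 3. So w(3) = 3. P is now [[2], [5]].
Step i=2: Q has 2 at row 2, column 1; remove 5 from row 2 of P and reverse-bump: 5 enters row 1 and ejects 2. So w(2) = 2. P is now [[5]].
Step i=1: Q has 1 at row 1, column 1; remove that cell from P, ejecting 5. So w(1) = 5. P is now [].

So w = 5 2 3 1 6 4.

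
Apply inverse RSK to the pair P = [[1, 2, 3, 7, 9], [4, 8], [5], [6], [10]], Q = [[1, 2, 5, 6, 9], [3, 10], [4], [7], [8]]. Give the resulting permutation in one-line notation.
1 10 6 2 5 8 4 3 9 7

Reverse the RSK construction: for i from n down to 1, find the cell of Q containing i, remove the entry at that cell from P, and reverse-bump it up through P; the value ejected from row 1 is w(i).

Step i=10: Q has 10 at row 2, column 2; remove 8 from row 2 of P and reverse-bump: 8 enters row 1 and ejects 7. So w(10) = 7. P is now [[1, 2, 3, 8, 9], [4], [5], [6], [10]].
Step i=9: Q has 9 at row 1, column 5; remove that cell from P, ejecting 9. So w(9) = 9. P is now [[1, 2, 3, 8], [4], [5], [6], [10]].
Step i=8: Q has 8 at row 5, column 1; remove 10 from row 5 of P and reverse-bump: 10 enters row 4 and ejects 6; 6 enters row 3 and ejects 5; 5 enters row 2 and ejects 4; 4 enters row 1 and ejects 3. So w(8) = 3. P is now [[1, 2, 4, 8], [5], [6], [10]].
Step i=7: Q has 7 at row 4, column 1; remove 10 from row 4 of P and reverse-bump: 10 enters row 3 and ejects 6; 6 enters row 2 and ejects 5; 5 enters row 1 and ejects 4. So w(7) = 4. P is now [[1, 2, 5, 8], [6], [10]].
Step i=6: Q has 6 at row 1, column 4; remove that cell from P, ejecting 8. So w(6) = 8. P is now [[1, 2, 5], [6], [10]].
Step i=5: Q has 5 at row 1, column 3; remove that cell from P, ejecting 5. So w(5) = 5. P is now [[1, 2], [6], [10]].
Step i=4: Q has 4 at row 3, column 1; remove 10 from row 3 of P and reverse-bump: 10 enters row 2 and ejects 6; 6 enters row 1 and ejects 2. So w(4) = 2. P is now [[1, 6], [10]].
Step i=3: Q has 3 at row 2, column 1; remove 10 from row 2 of P and reverse-bump: 10 enters row 1 and ejects 6. So w(3) = 6. P is now [[1, 10]].
Step i=2: Q has 2 at row 1, column 2; remove that cell from P, ejecting 10. So w(2) = 10. P is now [[1]].
Step i=1: Q has 1 at row 1, column 1; remove that cell from P, ejecting 1. So w(1) = 1. P is now [].

So w = 1 10 6 2 5 8 4 3 9 7.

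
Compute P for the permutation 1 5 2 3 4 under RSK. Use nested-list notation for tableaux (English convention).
Insert 1: appended to row 1. P = [[1]].
Insert 5: appended to row 1. P = [[1, 5]].
Insert 2: 2 bumps 5 from row 1; 5 starts row 2. P = [[1, 2], [5]].
Insert 3: appended to row 1. P = [[1, 2, 3], [5]].
Insert 4: appended to row 1. P = [[1, 2, 3, 4], [5]].

So P = [[1, 2, 3, 4], [5]].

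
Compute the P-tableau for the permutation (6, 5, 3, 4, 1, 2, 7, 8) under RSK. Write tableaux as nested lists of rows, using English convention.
After inserting 6: P = [[6]].
After inserting 5: P = [[5], [6]].
After inserting 3: P = [[3], [5], [6]].
After inserting 4: P = [[3, 4], [5], [6]].
After inserting 1: P = [[1, 4], [3], [5], [6]].
After inserting 2: P = [[1, 2], [3, 4], [5], [6]].
After inserting 7: P = [[1, 2, 7], [3, 4], [5], [6]].
After inserting 8: P = [[1, 2, 7, 8], [3, 4], [5], [6]].

So P = [[1, 2, 7, 8], [3, 4], [5], [6]].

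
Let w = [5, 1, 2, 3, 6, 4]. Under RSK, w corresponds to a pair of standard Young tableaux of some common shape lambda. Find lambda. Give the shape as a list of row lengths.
Row-insert each entry into an empty tableau.

After inserting 5: P = [[5]].
After inserting 1: P = [[1], [5]].
After inserting 2: P = [[1, 2], [5]].
After inserting 3: P = [[1, 2, 3], [5]].
After inserting 6: P = [[1, 2, 3, 6], [5]].
After inserting 4: P = [[1, 2, 3, 4], [5, 6]].

The final insertion tableau P = [[1, 2, 3, 4], [5, 6]] has shape [4, 2].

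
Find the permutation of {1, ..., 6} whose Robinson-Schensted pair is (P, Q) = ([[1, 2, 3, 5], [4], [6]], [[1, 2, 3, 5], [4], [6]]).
Reverse the RSK construction: for i from n down to 1, find the cell of Q containing i, remove the entry at that cell from P, and reverse-bump it up through P; the value ejected from row 1 is w(i).

Step i=6: Q has 6 at row 3, column 1; remove 6 from row 3 of P and reverse-bump: 6 enters row 2 and ejects 4; 4 enters row 1 and ejects 3. So w(6) = 3. P is now [[1, 2, 4, 5], [6]].
Step i=5: Q has 5 at row 1, column 4; remove that cell from P, ejecting 5. So w(5) = 5. P is now [[1, 2, 4], [6]].
Step i=4: Q has 4 at row 2, column 1; remove 6 from row 2 of P and reverse-bump: 6 enters row 1 and ejects 4. So w(4) = 4. P is now [[1, 2, 6]].
Step i=3: Q has 3 at row 1, column 3; remove that cell from P, ejecting 6. So w(3) = 6. P is now [[1, 2]].
Step i=2: Q has 2 at row 1, column 2; remove that cell from P, ejecting 2. So w(2) = 2. P is now [[1]].
Step i=1: Q has 1 at row 1, column 1; remove that cell from P, ejecting 1. So w(1) = 1. P is now [].

So w = 1 2 6 4 5 3.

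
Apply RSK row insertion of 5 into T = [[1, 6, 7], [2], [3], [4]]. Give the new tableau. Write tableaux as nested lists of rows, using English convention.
In row 1, 5 replaces 6 (the leftmost entry greater than 5); 6 is bumped to row 2. 6 is appended to row 2. The new tableau is [[1, 5, 7], [2, 6], [3], [4]].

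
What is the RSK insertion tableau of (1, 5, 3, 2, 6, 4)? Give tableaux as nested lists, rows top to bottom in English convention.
P = [[1, 2, 4], [3, 6], [5]]

Insert 1: appended to row 1. P = [[1]].
Insert 5: appended to row 1. P = [[1, 5]].
Insert 3: 3 bumps 5 from row 1; 5 starts row 2. P = [[1, 3], [5]].
Insert 2: 2 bumps 3 from row 1; 3 bumps 5 from row 2; 5 starts row 3. P = [[1, 2], [3], [5]].
Insert 6: appended to row 1. P = [[1, 2, 6], [3], [5]].
Insert 4: 4 bumps 6 from row 1; 6 appends to row 2. P = [[1, 2, 4], [3, 6], [5]].

So P = [[1, 2, 4], [3, 6], [5]].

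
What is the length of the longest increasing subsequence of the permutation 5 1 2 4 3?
3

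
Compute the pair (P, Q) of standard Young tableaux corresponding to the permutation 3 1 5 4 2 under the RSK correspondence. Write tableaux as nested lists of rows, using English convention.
Insert each entry of the permutation into P by Schensted row insertion, recording in Q the position of each new cell.

Insert 3: appended to row 1. P = [[3]].
Insert 1: 1 bumps 3 from row 1; 3 starts row 2. P = [[1], [3]].
Insert 5: appended to row 1. P = [[1, 5], [3]].
Insert 4: 4 bumps 5 from row 1; 5 appends to row 2. P = [[1, 4], [3, 5]].
Insert 2: 2 bumps 4 from row 1; 4 bumps 5 from row 2; 5 starts row 3. P = [[1, 2], [3, 4], [5]].

So P = [[1, 2], [3, 4], [5]], Q = [[1, 3], [2, 4], [5]].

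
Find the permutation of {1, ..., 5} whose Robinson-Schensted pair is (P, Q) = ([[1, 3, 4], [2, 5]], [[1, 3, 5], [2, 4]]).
Reverse the RSK construction: for i from n down to 1, find the cell of Q containing i, remove the entry at that cell from P, and reverse-bump it up through P; the value ejected from row 1 is w(i).

Step i=5: Q has 5 at row 1, column 3; remove that cell from P, ejecting 4. So w(5) = 4. P is now [[1, 3], [2, 5]].
Step i=4: Q has 4 at row 2, column 2; remove 5 from row 2 of P and reverse-bump: 5 enters row 1 and ejects 3. So w(4) = 3. P is now [[1, 5], [2]].
Step i=3: Q has 3 at row 1, column 2; remove that cell from P, ejecting 5. So w(3) = 5. P is now [[1], [2]].
Step i=2: Q has 2 at row 2, column 1; remove 2 from row 2 of P and reverse-bump: 2 enters row 1 and ejects 1. So w(2) = 1. P is now [[2]].
Step i=1: Q has 1 at row 1, column 1; remove that cell from P, ejecting 2. So w(1) = 2. P is now [].

So w = 2 1 5 3 4.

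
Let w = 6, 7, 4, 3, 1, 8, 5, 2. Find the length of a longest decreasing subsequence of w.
4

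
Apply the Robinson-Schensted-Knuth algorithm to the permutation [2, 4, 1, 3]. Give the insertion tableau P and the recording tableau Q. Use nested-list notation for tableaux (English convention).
Insert each entry of the permutation into P by Schensted row insertion, recording in Q the position of each new cell.

Insert 2: appended to row 1. P = [[2]].
Insert 4: appended to row 1. P = [[2, 4]].
Insert 1: 1 bumps 2 from row 1; 2 starts row 2. P = [[1, 4], [2]].
Insert 3: 3 bumps 4 from row 1; 4 appends to row 2. P = [[1, 3], [2, 4]].

So P = [[1, 3], [2, 4]], Q = [[1, 2], [3, 4]].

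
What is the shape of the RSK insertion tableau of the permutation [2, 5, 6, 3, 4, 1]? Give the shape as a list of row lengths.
[3, 2, 1]

Row-insert each entry into an empty tableau.

After inserting 2: P = [[2]].
After inserting 5: P = [[2, 5]].
After inserting 6: P = [[2, 5, 6]].
After inserting 3: P = [[2, 3, 6], [5]].
After inserting 4: P = [[2, 3, 4], [5, 6]].
After inserting 1: P = [[1, 3, 4], [2, 6], [5]].

The final insertion tableau P = [[1, 3, 4], [2, 6], [5]] has shape [3, 2, 1].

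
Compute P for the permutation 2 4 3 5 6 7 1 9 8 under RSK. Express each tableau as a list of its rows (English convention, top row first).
P = [[1, 3, 5, 6, 7, 8], [2, 9], [4]]

Insert 2: appended to row 1. P = [[2]].
Insert 4: appended to row 1. P = [[2, 4]].
Insert 3: 3 bumps 4 from row 1; 4 starts row 2. P = [[2, 3], [4]].
Insert 5: appended to row 1. P = [[2, 3, 5], [4]].
Insert 6: appended to row 1. P = [[2, 3, 5, 6], [4]].
Insert 7: appended to row 1. P = [[2, 3, 5, 6, 7], [4]].
Insert 1: 1 bumps 2 from row 1; 2 bumps 4 from row 2; 4 starts row 3. P = [[1, 3, 5, 6, 7], [2], [4]].
Insert 9: appended to row 1. P = [[1, 3, 5, 6, 7, 9], [2], [4]].
Insert 8: 8 bumps 9 from row 1; 9 appends to row 2. P = [[1, 3, 5, 6, 7, 8], [2, 9], [4]].

So P = [[1, 3, 5, 6, 7, 8], [2, 9], [4]].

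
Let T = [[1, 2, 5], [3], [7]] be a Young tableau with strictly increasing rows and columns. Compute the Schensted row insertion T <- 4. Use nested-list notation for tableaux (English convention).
[[1, 2, 4], [3, 5], [7]]

In row 1, 4 replaces 5 (the leftmost entry greater than 4); 5 is bumped to row 2. 5 is appended to row 2. The new tableau is [[1, 2, 4], [3, 5], [7]].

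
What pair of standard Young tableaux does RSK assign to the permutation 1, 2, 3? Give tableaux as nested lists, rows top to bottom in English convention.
Insert each entry of the permutation into P by Schensted row insertion, recording in Q the position of each new cell.

Insert 1: appended to row 1. P = [[1]], Q = [[1]].
Insert 2: appended to row 1. P = [[1, 2]], Q = [[1, 2]].
Insert 3: appended to row 1. P = [[1, 2, 3]], Q = [[1, 2, 3]].

So P = [[1, 2, 3]], Q = [[1, 2, 3]].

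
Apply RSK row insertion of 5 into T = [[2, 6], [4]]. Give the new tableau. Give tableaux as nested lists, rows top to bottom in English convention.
[[2, 5], [4, 6]]

In row 1, 5 replaces 6 (the leftmost entry greater than 5); 6 is bumped to row 2. 6 is appended to row 2. The new tableau is [[2, 5], [4, 6]].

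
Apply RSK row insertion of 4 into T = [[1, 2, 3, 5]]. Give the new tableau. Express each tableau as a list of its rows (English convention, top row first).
In row 1, 4 replaces 5 (the leftmost entry greater than 4); 5 is bumped to row 2. 5 starts a new row 2. The new tableau is [[1, 2, 3, 4], [5]].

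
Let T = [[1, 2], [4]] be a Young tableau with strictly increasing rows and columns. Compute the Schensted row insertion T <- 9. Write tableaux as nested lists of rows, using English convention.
[[1, 2, 9], [4]]

9 is larger than every entry of row 1, so it is appended to row 1. The new tableau is [[1, 2, 9], [4]].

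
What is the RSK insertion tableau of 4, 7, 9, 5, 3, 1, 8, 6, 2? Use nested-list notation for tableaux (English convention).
P = [[1, 2, 6], [3, 5], [4, 8], [7, 9]]

Insert 4: appended to row 1. P = [[4]].
Insert 7: appended to row 1. P = [[4, 7]].
Insert 9: appended to row 1. P = [[4, 7, 9]].
Insert 5: 5 bumps 7 from row 1; 7 starts row 2. P = [[4, 5, 9], [7]].
Insert 3: 3 bumps 4 from row 1; 4 bumps 7 from row 2; 7 starts row 3. P = [[3, 5, 9], [4], [7]].
Insert 1: 1 bumps 3 from row 1; 3 bumps 4 from row 2; 4 bumps 7 from row 3; 7 starts row 4. P = [[1, 5, 9], [3], [4], [7]].
Insert 8: 8 bumps 9 from row 1; 9 appends to row 2. P = [[1, 5, 8], [3, 9], [4], [7]].
Insert 6: 6 bumps 8 from row 1; 8 bumps 9 from row 2; 9 appends to row 3. P = [[1, 5, 6], [3, 8], [4, 9], [7]].
Insert 2: 2 bumps 5 from row 1; 5 bumps 8 from row 2; 8 bumps 9 from row 3; 9 appends to row 4. P = [[1, 2, 6], [3, 5], [4, 8], [7, 9]].

So P = [[1, 2, 6], [3, 5], [4, 8], [7, 9]].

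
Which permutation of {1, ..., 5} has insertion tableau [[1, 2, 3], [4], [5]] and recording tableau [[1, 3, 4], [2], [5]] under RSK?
Reverse the RSK construction: for i from n down to 1, find the cell of Q containing i, remove the entry at that cell from P, and reverse-bump it up through P; the value ejected from row 1 is w(i).

Step i=5: Q has 5 at row 3, column 1; remove 5 from row 3 of P and reverse-bump: 5 enters row 2 and ejects 4; 4 enters row 1 and ejects 3. So w(5) = 3. P is now [[1, 2, 4], [5]].
Step i=4: Q has 4 at row 1, column 3; remove that cell from P, ejecting 4. So w(4) = 4. P is now [[1, 2], [5]].
Step i=3: Q has 3 at row 1, column 2; remove that cell from P, ejecting 2. So w(3) = 2. P is now [[1], [5]].
Step i=2: Q has 2 at row 2, column 1; remove 5 from row 2 of P and reverse-bump: 5 enters row 1 and ejects 1. So w(2) = 1. P is now [[5]].
Step i=1: Q has 1 at row 1, column 1; remove that cell from P, ejecting 5. So w(1) = 5. P is now [].

So w = 5 1 2 4 3.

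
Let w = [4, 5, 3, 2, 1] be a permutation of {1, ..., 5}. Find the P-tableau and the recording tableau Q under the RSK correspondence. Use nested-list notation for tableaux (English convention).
P = [[1, 5], [2], [3], [4]], Q = [[1, 2], [3], [4], [5]]

Insert each entry of the permutation into P by Schensted row insertion, recording in Q the position of each new cell.

Insert 4: appended to row 1. P = [[4]], Q = [[1]].
Insert 5: appended to row 1. P = [[4, 5]], Q = [[1, 2]].
Insert 3: 3 bumps 4 from row 1; 4 starts row 2. P = [[3, 5], [4]], Q = [[1, 2], [3]].
Insert 2: 2 bumps 3 from row 1; 3 bumps 4 from row 2; 4 starts row 3. P = [[2, 5], [3], [4]], Q = [[1, 2], [3], [4]].
Insert 1: 1 bumps 2 from row 1; 2 bumps 3 from row 2; 3 bumps 4 from row 3; 4 starts row 4. P = [[1, 5], [2], [3], [4]], Q = [[1, 2], [3], [4], [5]].

So P = [[1, 5], [2], [3], [4]], Q = [[1, 2], [3], [4], [5]].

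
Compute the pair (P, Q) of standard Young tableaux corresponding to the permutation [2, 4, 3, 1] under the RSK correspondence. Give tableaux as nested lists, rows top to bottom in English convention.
Insert each entry of the permutation into P by Schensted row insertion, recording in Q the position of each new cell.

Insert 2: appended to row 1. P = [[2]], Q = [[1]].
Insert 4: appended to row 1. P = [[2, 4]], Q = [[1, 2]].
Insert 3: 3 bumps 4 from row 1; 4 starts row 2. P = [[2, 3], [4]], Q = [[1, 2], [3]].
Insert 1: 1 bumps 2 from row 1; 2 bumps 4 from row 2; 4 starts row 3. P = [[1, 3], [2], [4]], Q = [[1, 2], [3], [4]].

So P = [[1, 3], [2], [4]], Q = [[1, 2], [3], [4]].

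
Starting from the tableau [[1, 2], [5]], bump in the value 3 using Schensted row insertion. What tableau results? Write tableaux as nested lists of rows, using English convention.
3 is larger than every entry of row 1, so it is appended to row 1. The new tableau is [[1, 2, 3], [5]].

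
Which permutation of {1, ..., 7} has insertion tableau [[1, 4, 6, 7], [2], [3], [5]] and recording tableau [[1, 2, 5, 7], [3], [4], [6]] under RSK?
Reverse the RSK construction: for i from n down to 1, find the cell of Q containing i, remove the entry at that cell from P, and reverse-bump it up through P; the value ejected from row 1 is w(i).

Step i=7: Q has 7 at row 1, column 4; remove that cell from P, ejecting 7. So w(7) = 7. P is now [[1, 4, 6], [2], [3], [5]].
Step i=6: Q has 6 at row 4, column 1; remove 5 from row 4 of P and reverse-bump: 5 enters row 3 and ejects 3; 3 enters row 2 and ejects 2; 2 enters row 1 and ejects 1. So w(6) = 1. P is now [[2, 4, 6], [3], [5]].
Step i=5: Q has 5 at row 1, column 3; remove that cell from P, ejecting 6. So w(5) = 6. P is now [[2, 4], [3], [5]].
Step i=4: Q has 4 at row 3, column 1; remove 5 from row 3 of P and reverse-bump: 5 enters row 2 and ejects 3; 3 enters row 1 and ejects 2. So w(4) = 2. P is now [[3, 4], [5]].
Step i=3: Q has 3 at row 2, column 1; remove 5 from row 2 of P and reverse-bump: 5 enters row 1 and ejects 4. So w(3) = 4. P is now [[3, 5]].
Step i=2: Q has 2 at row 1, column 2; remove that cell from P, ejecting 5. So w(2) = 5. P is now [[3]].
Step i=1: Q has 1 at row 1, column 1; remove that cell from P, ejecting 3. So w(1) = 3. P is now [].

So w = 3 5 4 2 6 1 7.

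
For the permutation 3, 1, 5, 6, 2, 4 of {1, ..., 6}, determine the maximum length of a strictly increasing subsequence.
3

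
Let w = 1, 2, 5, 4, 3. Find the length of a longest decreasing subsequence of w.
3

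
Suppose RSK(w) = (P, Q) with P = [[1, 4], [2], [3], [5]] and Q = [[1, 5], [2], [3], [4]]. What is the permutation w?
Reverse the RSK construction: for i from n down to 1, find the cell of Q containing i, remove the entry at that cell from P, and reverse-bump it up through P; the value ejected from row 1 is w(i).

Step i=5: Q has 5 at row 1, column 2; remove that cell from P, ejecting 4. So w(5) = 4. P is now [[1], [2], [3], [5]].
Step i=4: Q has 4 at row 4, column 1; remove 5 from row 4 of P and reverse-bump: 5 enters row 3 and ejects 3; 3 enters row 2 and ejects 2; 2 enters row 1 and ejects 1. So w(4) = 1. P is now [[2], [3], [5]].
Step i=3: Q has 3 at row 3, column 1; remove 5 from row 3 of P and reverse-bump: 5 enters row 2 and ejects 3; 3 enters row 1 and ejects 2. So w(3) = 2. P is now [[3], [5]].
Step i=2: Q has 2 at row 2, column 1; remove 5 from row 2 of P and reverse-bump: 5 enters row 1 and ejects 3. So w(2) = 3. P is now [[5]].
Step i=1: Q has 1 at row 1, column 1; remove that cell from P, ejecting 5. So w(1) = 5. P is now [].

So w = 5 3 2 1 4.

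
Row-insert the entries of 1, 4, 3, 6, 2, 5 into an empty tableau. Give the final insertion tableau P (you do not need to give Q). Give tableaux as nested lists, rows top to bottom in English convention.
Insert 1: appended to row 1. P = [[1]].
Insert 4: appended to row 1. P = [[1, 4]].
Insert 3: 3 bumps 4 from row 1; 4 starts row 2. P = [[1, 3], [4]].
Insert 6: appended to row 1. P = [[1, 3, 6], [4]].
Insert 2: 2 bumps 3 from row 1; 3 bumps 4 from row 2; 4 starts row 3. P = [[1, 2, 6], [3], [4]].
Insert 5: 5 bumps 6 from row 1; 6 appends to row 2. P = [[1, 2, 5], [3, 6], [4]].

So P = [[1, 2, 5], [3, 6], [4]].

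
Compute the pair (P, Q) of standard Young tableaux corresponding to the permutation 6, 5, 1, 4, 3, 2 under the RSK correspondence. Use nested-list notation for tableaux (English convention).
P = [[1, 2], [3], [4], [5], [6]], Q = [[1, 4], [2], [3], [5], [6]]

Insert each entry of the permutation into P by Schensted row insertion, recording in Q the position of each new cell.

Insert 6: appended to row 1. P = [[6]].
Insert 5: 5 bumps 6 from row 1; 6 starts row 2. P = [[5], [6]].
Insert 1: 1 bumps 5 from row 1; 5 bumps 6 from row 2; 6 starts row 3. P = [[1], [5], [6]].
Insert 4: appended to row 1. P = [[1, 4], [5], [6]].
Insert 3: 3 bumps 4 from row 1; 4 bumps 5 from row 2; 5 bumps 6 from row 3; 6 starts row 4. P = [[1, 3], [4], [5], [6]].
Insert 2: 2 bumps 3 from row 1; 3 bumps 4 from row 2; 4 bumps 5 from row 3; 5 bumps 6 from row 4; 6 starts row 5. P = [[1, 2], [3], [4], [5], [6]].

So P = [[1, 2], [3], [4], [5], [6]], Q = [[1, 4], [2], [3], [5], [6]].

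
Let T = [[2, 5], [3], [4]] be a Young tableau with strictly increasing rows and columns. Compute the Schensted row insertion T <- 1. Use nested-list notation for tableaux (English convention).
In row 1, 1 replaces 2 (the leftmost entry greater than 1); 2 is bumped to row 2. In row 2, 2 replaces 3 (the leftmost entry greater than 2); 3 is bumped to row 3. In row 3, 3 replaces 4 (the leftmost entry greater than 3); 4 is bumped to row 4. 4 starts a new row 4. The new tableau is [[1, 5], [2], [3], [4]].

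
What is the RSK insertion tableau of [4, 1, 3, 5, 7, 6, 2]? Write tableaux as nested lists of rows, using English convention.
Insert 4: appended to row 1. P = [[4]].
Insert 1: 1 bumps 4 from row 1; 4 starts row 2. P = [[1], [4]].
Insert 3: appended to row 1. P = [[1, 3], [4]].
Insert 5: appended to row 1. P = [[1, 3, 5], [4]].
Insert 7: appended to row 1. P = [[1, 3, 5, 7], [4]].
Insert 6: 6 bumps 7 from row 1; 7 appends to row 2. P = [[1, 3, 5, 6], [4, 7]].
Insert 2: 2 bumps 3 from row 1; 3 bumps 4 from row 2; 4 starts row 3. P = [[1, 2, 5, 6], [3, 7], [4]].

So P = [[1, 2, 5, 6], [3, 7], [4]].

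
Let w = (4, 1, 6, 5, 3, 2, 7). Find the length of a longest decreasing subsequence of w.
4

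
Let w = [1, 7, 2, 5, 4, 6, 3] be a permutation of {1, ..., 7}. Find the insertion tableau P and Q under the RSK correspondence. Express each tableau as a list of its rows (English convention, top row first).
P = [[1, 2, 3, 6], [4], [5], [7]], Q = [[1, 2, 4, 6], [3], [5], [7]]

Insert each entry of the permutation into P by Schensted row insertion, recording in Q the position of each new cell.

Insert 1: appended to row 1. P = [[1]].
Insert 7: appended to row 1. P = [[1, 7]].
Insert 2: 2 bumps 7 from row 1; 7 starts row 2. P = [[1, 2], [7]].
Insert 5: appended to row 1. P = [[1, 2, 5], [7]].
Insert 4: 4 bumps 5 from row 1; 5 bumps 7 from row 2; 7 starts row 3. P = [[1, 2, 4], [5], [7]].
Insert 6: appended to row 1. P = [[1, 2, 4, 6], [5], [7]].
Insert 3: 3 bumps 4 from row 1; 4 bumps 5 from row 2; 5 bumps 7 from row 3; 7 starts row 4. P = [[1, 2, 3, 6], [4], [5], [7]].

So P = [[1, 2, 3, 6], [4], [5], [7]], Q = [[1, 2, 4, 6], [3], [5], [7]].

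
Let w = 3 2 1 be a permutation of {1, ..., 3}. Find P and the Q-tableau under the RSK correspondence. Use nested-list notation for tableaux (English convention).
Insert each entry of the permutation into P by Schensted row insertion, recording in Q the position of each new cell.

Insert 3: appended to row 1. P = [[3]], Q = [[1]].
Insert 2: 2 bumps 3 from row 1; 3 starts row 2. P = [[2], [3]], Q = [[1], [2]].
Insert 1: 1 bumps 2 from row 1; 2 bumps 3 from row 2; 3 starts row 3. P = [[1], [2], [3]], Q = [[1], [2], [3]].

So P = [[1], [2], [3]], Q = [[1], [2], [3]].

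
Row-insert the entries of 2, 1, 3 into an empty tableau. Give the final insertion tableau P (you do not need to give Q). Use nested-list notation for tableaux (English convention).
Insert 2: appended to row 1. P = [[2]].
Insert 1: 1 bumps 2 from row 1; 2 starts row 2. P = [[1], [2]].
Insert 3: appended to row 1. P = [[1, 3], [2]].

So P = [[1, 3], [2]].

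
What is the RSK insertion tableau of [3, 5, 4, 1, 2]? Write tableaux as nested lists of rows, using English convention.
P = [[1, 2], [3, 4], [5]]

After inserting 3: P = [[3]].
After inserting 5: P = [[3, 5]].
After inserting 4: P = [[3, 4], [5]].
After inserting 1: P = [[1, 4], [3], [5]].
After inserting 2: P = [[1, 2], [3, 4], [5]].

So P = [[1, 2], [3, 4], [5]].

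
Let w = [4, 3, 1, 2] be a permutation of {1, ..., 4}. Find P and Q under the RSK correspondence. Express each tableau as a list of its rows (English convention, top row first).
Insert each entry of the permutation into P by Schensted row insertion, recording in Q the position of each new cell.

After inserting 4: P = [[4]].
After inserting 3: P = [[3], [4]].
After inserting 1: P = [[1], [3], [4]].
After inserting 2: P = [[1, 2], [3], [4]].

So P = [[1, 2], [3], [4]], Q = [[1, 4], [2], [3]].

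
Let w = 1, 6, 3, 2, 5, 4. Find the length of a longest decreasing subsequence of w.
3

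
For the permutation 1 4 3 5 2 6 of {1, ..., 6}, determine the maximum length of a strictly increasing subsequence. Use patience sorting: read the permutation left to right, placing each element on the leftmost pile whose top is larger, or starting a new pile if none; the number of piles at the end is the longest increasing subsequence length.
1: new pile. tops = [1]
4: new pile. tops = [1, 4]
3: onto pile 2 (replacing 4). tops = [1, 3]
5: new pile. tops = [1, 3, 5]
2: onto pile 2 (replacing 3). tops = [1, 2, 5]
6: new pile. tops = [1, 2, 5, 6]

4 piles, so the longest increasing subsequence has length 4.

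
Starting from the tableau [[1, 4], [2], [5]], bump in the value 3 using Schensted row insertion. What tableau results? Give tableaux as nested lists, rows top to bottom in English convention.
In row 1, 3 replaces 4 (the leftmost entry greater than 3); 4 is bumped to row 2. 4 is appended to row 2. The new tableau is [[1, 3], [2, 4], [5]].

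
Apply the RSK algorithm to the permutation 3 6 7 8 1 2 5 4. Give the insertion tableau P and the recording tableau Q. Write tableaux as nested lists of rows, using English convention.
Insert each entry of the permutation into P by Schensted row insertion, recording in Q the position of each new cell.

Insert 3: appended to row 1. P = [[3]].
Insert 6: appended to row 1. P = [[3, 6]].
Insert 7: appended to row 1. P = [[3, 6, 7]].
Insert 8: appended to row 1. P = [[3, 6, 7, 8]].
Insert 1: 1 bumps 3 from row 1; 3 starts row 2. P = [[1, 6, 7, 8], [3]].
Insert 2: 2 bumps 6 from row 1; 6 appends to row 2. P = [[1, 2, 7, 8], [3, 6]].
Insert 5: 5 bumps 7 from row 1; 7 appends to row 2. P = [[1, 2, 5, 8], [3, 6, 7]].
Insert 4: 4 bumps 5 from row 1; 5 bumps 6 from row 2; 6 starts row 3. P = [[1, 2, 4, 8], [3, 5, 7], [6]].

So P = [[1, 2, 4, 8], [3, 5, 7], [6]], Q = [[1, 2, 3, 4], [5, 6, 7], [8]].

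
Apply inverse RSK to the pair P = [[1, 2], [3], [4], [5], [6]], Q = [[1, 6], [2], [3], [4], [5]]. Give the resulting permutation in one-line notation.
6 5 4 3 1 2

Reverse the RSK construction: for i from n down to 1, find the cell of Q containing i, remove the entry at that cell from P, and reverse-bump it up through P; the value ejected from row 1 is w(i).

Step i=6: Q has 6 at row 1, column 2; remove that cell from P, ejecting 2. So w(6) = 2. P is now [[1], [3], [4], [5], [6]].
Step i=5: Q has 5 at row 5, column 1; remove 6 from row 5 of P and reverse-bump: 6 enters row 4 and ejects 5; 5 enters row 3 and ejects 4; 4 enters row 2 and ejects 3; 3 enters row 1 and ejects 1. So w(5) = 1. P is now [[3], [4], [5], [6]].
Step i=4: Q has 4 at row 4, column 1; remove 6 from row 4 of P and reverse-bump: 6 enters row 3 and ejects 5; 5 enters row 2 and ejects 4; 4 enters row 1 and ejects 3. So w(4) = 3. P is now [[4], [5], [6]].
Step i=3: Q has 3 at row 3, column 1; remove 6 from row 3 of P and reverse-bump: 6 enters row 2 and ejects 5; 5 enters row 1 and ejects 4. So w(3) = 4. P is now [[5], [6]].
Step i=2: Q has 2 at row 2, column 1; remove 6 from row 2 of P and reverse-bump: 6 enters row 1 and ejects 5. So w(2) = 5. P is now [[6]].
Step i=1: Q has 1 at row 1, column 1; remove that cell from P, ejecting 6. So w(1) = 6. P is now [].

So w = 6 5 4 3 1 2.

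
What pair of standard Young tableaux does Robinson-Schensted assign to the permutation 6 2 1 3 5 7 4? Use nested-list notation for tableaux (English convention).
Insert each entry of the permutation into P by Schensted row insertion, recording in Q the position of each new cell.

Insert 6: appended to row 1. P = [[6]], Q = [[1]].
Insert 2: 2 bumps 6 from row 1; 6 starts row 2. P = [[2], [6]], Q = [[1], [2]].
Insert 1: 1 bumps 2 from row 1; 2 bumps 6 from row 2; 6 starts row 3. P = [[1], [2], [6]], Q = [[1], [2], [3]].
Insert 3: appended to row 1. P = [[1, 3], [2], [6]], Q = [[1, 4], [2], [3]].
Insert 5: appended to row 1. P = [[1, 3, 5], [2], [6]], Q = [[1, 4, 5], [2], [3]].
Insert 7: appended to row 1. P = [[1, 3, 5, 7], [2], [6]], Q = [[1, 4, 5, 6], [2], [3]].
Insert 4: 4 bumps 5 from row 1; 5 appends to row 2. P = [[1, 3, 4, 7], [2, 5], [6]], Q = [[1, 4, 5, 6], [2, 7], [3]].

So P = [[1, 3, 4, 7], [2, 5], [6]], Q = [[1, 4, 5, 6], [2, 7], [3]].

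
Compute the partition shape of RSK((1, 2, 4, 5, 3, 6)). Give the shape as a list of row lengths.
[5, 1]

Row-insert each entry into an empty tableau.

After inserting 1: P = [[1]].
After inserting 2: P = [[1, 2]].
After inserting 4: P = [[1, 2, 4]].
After inserting 5: P = [[1, 2, 4, 5]].
After inserting 3: P = [[1, 2, 3, 5], [4]].
After inserting 6: P = [[1, 2, 3, 5, 6], [4]].

The final insertion tableau P = [[1, 2, 3, 5, 6], [4]] has shape [5, 1].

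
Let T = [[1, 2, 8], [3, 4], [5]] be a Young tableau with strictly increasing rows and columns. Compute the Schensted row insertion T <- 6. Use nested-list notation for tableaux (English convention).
In row 1, 6 replaces 8 (the leftmost entry greater than 6); 8 is bumped to row 2. 8 is appended to row 2. The new tableau is [[1, 2, 6], [3, 4, 8], [5]].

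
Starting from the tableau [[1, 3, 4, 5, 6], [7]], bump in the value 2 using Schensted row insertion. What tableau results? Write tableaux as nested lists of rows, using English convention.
[[1, 2, 4, 5, 6], [3], [7]]

In row 1, 2 replaces 3 (the leftmost entry greater than 2); 3 is bumped to row 2. In row 2, 3 replaces 7 (the leftmost entry greater than 3); 7 is bumped to row 3. 7 starts a new row 3. The new tableau is [[1, 2, 4, 5, 6], [3], [7]].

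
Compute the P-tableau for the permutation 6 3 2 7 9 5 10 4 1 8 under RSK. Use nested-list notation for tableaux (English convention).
P = [[1, 4, 8, 10], [2, 5, 9], [3, 7], [6]]

Insert 6: appended to row 1. P = [[6]].
Insert 3: 3 bumps 6 from row 1; 6 starts row 2. P = [[3], [6]].
Insert 2: 2 bumps 3 from row 1; 3 bumps 6 from row 2; 6 starts row 3. P = [[2], [3], [6]].
Insert 7: appended to row 1. P = [[2, 7], [3], [6]].
Insert 9: appended to row 1. P = [[2, 7, 9], [3], [6]].
Insert 5: 5 bumps 7 from row 1; 7 appends to row 2. P = [[2, 5, 9], [3, 7], [6]].
Insert 10: appended to row 1. P = [[2, 5, 9, 10], [3, 7], [6]].
Insert 4: 4 bumps 5 from row 1; 5 bumps 7 from row 2; 7 appends to row 3. P = [[2, 4, 9, 10], [3, 5], [6, 7]].
Insert 1: 1 bumps 2 from row 1; 2 bumps 3 from row 2; 3 bumps 6 from row 3; 6 starts row 4. P = [[1, 4, 9, 10], [2, 5], [3, 7], [6]].
Insert 8: 8 bumps 9 from row 1; 9 appends to row 2. P = [[1, 4, 8, 10], [2, 5, 9], [3, 7], [6]].

So P = [[1, 4, 8, 10], [2, 5, 9], [3, 7], [6]].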